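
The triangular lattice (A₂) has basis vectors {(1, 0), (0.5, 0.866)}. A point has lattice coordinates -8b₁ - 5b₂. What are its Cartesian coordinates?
(-10.5, -4.33)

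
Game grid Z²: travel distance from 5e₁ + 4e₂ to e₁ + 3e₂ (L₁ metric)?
5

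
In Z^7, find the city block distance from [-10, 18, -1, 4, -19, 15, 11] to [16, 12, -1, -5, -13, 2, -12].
83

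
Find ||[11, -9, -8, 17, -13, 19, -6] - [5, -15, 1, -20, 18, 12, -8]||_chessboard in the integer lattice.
37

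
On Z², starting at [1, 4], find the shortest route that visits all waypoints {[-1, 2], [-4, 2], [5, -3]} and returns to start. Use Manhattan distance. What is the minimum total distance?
32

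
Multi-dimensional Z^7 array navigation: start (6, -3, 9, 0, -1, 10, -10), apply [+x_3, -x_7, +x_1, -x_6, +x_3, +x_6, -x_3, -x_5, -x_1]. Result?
(6, -3, 10, 0, -2, 10, -11)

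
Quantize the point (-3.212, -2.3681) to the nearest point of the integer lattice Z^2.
(-3, -2)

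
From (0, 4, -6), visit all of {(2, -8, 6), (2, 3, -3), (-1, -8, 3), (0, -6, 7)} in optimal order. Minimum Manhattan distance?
37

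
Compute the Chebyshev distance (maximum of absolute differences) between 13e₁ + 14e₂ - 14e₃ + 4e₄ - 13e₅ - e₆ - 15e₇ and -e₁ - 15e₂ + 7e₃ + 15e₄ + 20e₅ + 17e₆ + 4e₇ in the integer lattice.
33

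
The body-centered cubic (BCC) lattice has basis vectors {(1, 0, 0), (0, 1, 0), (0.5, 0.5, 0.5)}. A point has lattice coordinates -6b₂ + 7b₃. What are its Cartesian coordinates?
(3.5, -2.5, 3.5)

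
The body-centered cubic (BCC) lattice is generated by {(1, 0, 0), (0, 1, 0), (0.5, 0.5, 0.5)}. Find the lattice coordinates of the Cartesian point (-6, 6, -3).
-3b₁ + 9b₂ - 6b₃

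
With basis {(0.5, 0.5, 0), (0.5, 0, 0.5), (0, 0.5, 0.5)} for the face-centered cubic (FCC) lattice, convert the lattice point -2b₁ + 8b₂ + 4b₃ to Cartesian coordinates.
(3, 1, 6)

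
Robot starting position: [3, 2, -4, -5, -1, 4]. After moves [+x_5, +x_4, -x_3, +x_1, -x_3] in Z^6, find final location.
(4, 2, -6, -4, 0, 4)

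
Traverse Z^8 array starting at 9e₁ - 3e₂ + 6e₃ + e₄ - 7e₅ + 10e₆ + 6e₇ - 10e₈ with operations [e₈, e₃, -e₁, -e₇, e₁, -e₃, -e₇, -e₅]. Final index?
(9, -3, 6, 1, -8, 10, 4, -9)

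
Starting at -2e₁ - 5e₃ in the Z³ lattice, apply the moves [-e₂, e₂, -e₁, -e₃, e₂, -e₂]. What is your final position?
(-3, 0, -6)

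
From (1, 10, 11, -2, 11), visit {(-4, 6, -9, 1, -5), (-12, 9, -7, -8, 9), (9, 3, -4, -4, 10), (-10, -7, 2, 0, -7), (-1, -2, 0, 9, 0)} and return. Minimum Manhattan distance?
216
(one optimal route: (1, 10, 11, -2, 11) → (-12, 9, -7, -8, 9) → (-4, 6, -9, 1, -5) → (-10, -7, 2, 0, -7) → (-1, -2, 0, 9, 0) → (9, 3, -4, -4, 10) → (1, 10, 11, -2, 11))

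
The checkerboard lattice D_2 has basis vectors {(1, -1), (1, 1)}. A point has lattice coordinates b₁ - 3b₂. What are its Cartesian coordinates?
(-2, -4)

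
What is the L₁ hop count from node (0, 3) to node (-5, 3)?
5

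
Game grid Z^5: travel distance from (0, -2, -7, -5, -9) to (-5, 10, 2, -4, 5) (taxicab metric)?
41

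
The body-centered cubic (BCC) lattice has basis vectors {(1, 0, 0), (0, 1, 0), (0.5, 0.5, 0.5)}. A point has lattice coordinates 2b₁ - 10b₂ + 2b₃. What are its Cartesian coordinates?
(3, -9, 1)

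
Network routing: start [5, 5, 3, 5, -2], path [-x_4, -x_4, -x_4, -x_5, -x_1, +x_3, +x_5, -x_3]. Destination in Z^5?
(4, 5, 3, 2, -2)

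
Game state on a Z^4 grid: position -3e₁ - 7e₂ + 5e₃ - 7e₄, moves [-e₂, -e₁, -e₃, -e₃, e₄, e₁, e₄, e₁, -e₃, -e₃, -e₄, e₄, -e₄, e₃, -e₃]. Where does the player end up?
(-2, -8, 1, -6)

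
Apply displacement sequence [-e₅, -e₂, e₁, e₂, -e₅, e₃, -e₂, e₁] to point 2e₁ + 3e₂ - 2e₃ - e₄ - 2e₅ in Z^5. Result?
(4, 2, -1, -1, -4)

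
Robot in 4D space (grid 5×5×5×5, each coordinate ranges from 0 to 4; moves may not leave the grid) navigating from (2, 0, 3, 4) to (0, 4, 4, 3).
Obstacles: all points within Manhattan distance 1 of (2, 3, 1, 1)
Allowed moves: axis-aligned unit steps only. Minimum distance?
8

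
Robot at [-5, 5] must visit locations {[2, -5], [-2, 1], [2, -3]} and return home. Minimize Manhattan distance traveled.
34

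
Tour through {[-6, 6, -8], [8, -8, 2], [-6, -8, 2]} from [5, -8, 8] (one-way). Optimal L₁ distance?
47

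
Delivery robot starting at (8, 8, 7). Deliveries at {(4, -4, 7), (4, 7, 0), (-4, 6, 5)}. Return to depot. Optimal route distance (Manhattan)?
62
(one optimal route: (8, 8, 7) → (4, -4, 7) → (-4, 6, 5) → (4, 7, 0) → (8, 8, 7))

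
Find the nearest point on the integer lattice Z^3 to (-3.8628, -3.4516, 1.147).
(-4, -3, 1)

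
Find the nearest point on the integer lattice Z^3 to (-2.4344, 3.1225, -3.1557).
(-2, 3, -3)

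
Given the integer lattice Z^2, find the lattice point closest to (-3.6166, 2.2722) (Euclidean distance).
(-4, 2)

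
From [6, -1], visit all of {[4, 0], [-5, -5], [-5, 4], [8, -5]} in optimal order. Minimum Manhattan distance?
34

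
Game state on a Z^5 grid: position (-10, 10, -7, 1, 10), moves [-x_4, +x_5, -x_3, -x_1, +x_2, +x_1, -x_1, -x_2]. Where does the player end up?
(-11, 10, -8, 0, 11)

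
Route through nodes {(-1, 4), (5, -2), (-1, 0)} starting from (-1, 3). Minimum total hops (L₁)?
13
(one optimal route: (-1, 3) → (-1, 4) → (-1, 0) → (5, -2))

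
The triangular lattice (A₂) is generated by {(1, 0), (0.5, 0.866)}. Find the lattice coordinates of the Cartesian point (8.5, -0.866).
9b₁ - b₂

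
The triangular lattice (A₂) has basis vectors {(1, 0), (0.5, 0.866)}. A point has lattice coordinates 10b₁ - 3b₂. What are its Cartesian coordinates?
(8.5, -2.598)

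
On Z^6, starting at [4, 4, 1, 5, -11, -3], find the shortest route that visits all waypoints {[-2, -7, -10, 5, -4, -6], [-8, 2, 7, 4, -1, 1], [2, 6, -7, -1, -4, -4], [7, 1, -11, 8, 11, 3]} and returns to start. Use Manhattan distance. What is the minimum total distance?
186
(one optimal route: (4, 4, 1, 5, -11, -3) → (-8, 2, 7, 4, -1, 1) → (7, 1, -11, 8, 11, 3) → (-2, -7, -10, 5, -4, -6) → (2, 6, -7, -1, -4, -4) → (4, 4, 1, 5, -11, -3))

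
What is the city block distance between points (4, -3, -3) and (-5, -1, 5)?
19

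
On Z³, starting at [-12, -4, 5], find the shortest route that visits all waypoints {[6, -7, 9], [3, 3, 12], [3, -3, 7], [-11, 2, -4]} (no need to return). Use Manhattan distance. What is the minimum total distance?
67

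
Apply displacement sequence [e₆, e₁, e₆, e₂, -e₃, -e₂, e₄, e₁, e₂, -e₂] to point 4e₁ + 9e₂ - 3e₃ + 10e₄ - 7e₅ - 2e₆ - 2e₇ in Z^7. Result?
(6, 9, -4, 11, -7, 0, -2)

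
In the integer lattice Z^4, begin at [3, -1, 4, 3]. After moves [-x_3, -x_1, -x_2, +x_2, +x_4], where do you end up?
(2, -1, 3, 4)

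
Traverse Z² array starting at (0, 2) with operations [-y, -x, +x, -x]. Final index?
(-1, 1)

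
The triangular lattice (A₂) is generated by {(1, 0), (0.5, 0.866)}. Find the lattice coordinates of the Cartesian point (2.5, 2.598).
b₁ + 3b₂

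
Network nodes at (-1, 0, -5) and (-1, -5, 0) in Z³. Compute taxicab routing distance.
10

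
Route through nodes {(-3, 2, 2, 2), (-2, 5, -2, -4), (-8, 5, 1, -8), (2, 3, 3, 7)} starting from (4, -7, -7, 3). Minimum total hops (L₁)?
65
(one optimal route: (4, -7, -7, 3) → (2, 3, 3, 7) → (-3, 2, 2, 2) → (-2, 5, -2, -4) → (-8, 5, 1, -8))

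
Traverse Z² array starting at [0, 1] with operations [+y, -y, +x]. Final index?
(1, 1)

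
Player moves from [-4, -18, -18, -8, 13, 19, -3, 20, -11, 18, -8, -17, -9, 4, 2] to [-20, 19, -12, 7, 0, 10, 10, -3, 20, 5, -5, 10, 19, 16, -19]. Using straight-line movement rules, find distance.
77.9166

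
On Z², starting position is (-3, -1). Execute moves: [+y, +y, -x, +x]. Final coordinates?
(-3, 1)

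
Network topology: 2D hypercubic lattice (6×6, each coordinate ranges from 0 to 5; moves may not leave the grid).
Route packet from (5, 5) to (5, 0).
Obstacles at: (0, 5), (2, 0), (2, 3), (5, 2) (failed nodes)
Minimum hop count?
7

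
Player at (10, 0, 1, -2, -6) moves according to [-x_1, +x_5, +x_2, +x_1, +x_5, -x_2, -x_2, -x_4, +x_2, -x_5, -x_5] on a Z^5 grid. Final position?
(10, 0, 1, -3, -6)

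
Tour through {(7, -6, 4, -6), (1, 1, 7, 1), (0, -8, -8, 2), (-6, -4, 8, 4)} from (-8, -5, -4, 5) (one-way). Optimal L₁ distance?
84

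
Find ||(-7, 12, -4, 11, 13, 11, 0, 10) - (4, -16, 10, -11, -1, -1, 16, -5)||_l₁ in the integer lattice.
132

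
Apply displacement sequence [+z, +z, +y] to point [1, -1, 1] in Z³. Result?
(1, 0, 3)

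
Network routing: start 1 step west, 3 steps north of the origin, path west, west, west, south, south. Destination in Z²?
(-4, 1)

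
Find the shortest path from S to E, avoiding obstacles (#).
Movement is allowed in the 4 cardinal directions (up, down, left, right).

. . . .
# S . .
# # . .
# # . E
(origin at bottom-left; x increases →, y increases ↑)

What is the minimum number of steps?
4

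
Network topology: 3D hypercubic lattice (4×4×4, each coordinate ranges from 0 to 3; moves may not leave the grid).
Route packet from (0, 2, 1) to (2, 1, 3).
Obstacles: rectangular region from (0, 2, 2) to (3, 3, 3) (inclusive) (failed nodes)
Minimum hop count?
5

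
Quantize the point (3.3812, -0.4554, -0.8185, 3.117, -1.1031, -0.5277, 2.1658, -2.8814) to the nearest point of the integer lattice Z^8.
(3, 0, -1, 3, -1, -1, 2, -3)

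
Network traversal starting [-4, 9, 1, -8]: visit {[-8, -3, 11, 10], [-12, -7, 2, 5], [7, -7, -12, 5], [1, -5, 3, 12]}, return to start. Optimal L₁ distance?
164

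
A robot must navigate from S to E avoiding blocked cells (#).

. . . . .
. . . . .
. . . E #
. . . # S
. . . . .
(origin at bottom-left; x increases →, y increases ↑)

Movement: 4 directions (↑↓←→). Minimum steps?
6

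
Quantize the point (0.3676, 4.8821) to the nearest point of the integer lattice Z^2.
(0, 5)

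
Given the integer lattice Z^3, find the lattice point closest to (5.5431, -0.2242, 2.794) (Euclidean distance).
(6, 0, 3)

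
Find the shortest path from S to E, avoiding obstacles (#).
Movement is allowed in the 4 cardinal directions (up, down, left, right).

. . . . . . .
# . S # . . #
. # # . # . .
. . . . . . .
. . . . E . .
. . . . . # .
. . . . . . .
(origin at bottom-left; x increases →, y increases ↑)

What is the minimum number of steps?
9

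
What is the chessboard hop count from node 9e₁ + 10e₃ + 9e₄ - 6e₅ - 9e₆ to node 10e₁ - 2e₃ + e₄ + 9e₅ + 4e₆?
15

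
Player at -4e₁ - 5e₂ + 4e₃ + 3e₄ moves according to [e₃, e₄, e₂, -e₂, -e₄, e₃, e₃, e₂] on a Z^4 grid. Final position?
(-4, -4, 7, 3)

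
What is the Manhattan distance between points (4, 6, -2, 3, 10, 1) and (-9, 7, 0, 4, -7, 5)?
38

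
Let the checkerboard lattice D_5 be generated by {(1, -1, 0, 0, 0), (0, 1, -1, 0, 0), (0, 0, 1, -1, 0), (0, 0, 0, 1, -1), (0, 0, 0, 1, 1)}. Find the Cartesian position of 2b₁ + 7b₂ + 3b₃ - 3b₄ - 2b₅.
(2, 5, -4, -8, 1)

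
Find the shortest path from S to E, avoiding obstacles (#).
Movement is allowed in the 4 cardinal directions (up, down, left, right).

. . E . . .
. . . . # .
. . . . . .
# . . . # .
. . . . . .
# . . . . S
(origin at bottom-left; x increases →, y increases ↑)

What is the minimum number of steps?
8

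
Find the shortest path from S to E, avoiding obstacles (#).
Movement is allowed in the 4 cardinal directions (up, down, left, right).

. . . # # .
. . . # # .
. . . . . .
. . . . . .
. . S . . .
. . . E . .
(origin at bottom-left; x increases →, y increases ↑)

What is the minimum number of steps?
2
(one shortest path: (2, 1) → (3, 1) → (3, 0))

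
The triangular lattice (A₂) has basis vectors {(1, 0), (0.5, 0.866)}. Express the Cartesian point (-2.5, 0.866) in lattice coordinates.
-3b₁ + b₂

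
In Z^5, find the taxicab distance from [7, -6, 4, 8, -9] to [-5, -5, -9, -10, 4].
57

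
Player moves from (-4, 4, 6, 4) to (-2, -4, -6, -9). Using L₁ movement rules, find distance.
35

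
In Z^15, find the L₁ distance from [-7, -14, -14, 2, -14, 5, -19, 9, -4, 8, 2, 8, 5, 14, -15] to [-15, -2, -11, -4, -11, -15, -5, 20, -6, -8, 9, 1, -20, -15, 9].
187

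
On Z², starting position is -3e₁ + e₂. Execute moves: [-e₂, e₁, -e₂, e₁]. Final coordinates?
(-1, -1)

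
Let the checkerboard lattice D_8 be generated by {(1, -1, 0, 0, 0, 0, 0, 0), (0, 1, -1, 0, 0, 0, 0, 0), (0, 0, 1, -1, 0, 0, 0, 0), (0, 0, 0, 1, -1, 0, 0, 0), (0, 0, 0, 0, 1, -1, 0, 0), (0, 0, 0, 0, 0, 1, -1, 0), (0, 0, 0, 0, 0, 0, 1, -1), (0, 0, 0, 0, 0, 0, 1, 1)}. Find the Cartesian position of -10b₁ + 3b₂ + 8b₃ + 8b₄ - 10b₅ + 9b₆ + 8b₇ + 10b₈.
(-10, 13, 5, 0, -18, 19, 9, 2)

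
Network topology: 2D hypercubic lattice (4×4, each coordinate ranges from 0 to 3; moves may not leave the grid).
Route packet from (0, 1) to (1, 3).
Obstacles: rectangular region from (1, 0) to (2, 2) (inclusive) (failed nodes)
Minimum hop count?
3
(one shortest path: (0, 1) → (0, 2) → (0, 3) → (1, 3))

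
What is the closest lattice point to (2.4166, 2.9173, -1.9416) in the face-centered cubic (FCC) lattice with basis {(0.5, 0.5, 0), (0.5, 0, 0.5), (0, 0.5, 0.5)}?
(2, 3, -2)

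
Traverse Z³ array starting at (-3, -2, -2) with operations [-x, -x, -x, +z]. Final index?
(-6, -2, -1)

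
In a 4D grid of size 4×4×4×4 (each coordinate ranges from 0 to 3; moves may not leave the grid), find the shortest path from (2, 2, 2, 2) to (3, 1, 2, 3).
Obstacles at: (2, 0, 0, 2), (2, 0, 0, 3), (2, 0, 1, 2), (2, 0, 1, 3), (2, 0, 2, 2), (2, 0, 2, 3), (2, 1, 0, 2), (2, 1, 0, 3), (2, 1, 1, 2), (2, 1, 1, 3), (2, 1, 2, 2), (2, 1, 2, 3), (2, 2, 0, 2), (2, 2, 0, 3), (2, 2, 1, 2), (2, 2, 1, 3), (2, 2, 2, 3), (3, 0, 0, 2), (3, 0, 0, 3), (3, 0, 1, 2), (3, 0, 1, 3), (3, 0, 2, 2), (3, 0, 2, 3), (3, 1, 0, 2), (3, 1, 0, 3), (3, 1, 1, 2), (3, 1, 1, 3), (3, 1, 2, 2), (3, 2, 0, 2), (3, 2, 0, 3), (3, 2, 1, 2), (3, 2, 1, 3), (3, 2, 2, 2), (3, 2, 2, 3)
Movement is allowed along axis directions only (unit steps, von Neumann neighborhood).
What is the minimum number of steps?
5
(one shortest path: (2, 2, 2, 2) → (2, 2, 3, 2) → (3, 2, 3, 2) → (3, 1, 3, 2) → (3, 1, 3, 3) → (3, 1, 2, 3))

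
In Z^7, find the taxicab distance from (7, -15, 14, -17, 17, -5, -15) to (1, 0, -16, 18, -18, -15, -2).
144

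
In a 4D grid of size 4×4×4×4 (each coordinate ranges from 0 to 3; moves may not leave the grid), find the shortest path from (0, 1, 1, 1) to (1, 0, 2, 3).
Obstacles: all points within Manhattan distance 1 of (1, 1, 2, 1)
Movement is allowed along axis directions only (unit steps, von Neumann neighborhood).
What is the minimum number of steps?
5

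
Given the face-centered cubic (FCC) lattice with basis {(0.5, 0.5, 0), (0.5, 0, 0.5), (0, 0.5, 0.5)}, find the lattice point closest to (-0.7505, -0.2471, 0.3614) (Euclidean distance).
(-0.5, 0, 0.5)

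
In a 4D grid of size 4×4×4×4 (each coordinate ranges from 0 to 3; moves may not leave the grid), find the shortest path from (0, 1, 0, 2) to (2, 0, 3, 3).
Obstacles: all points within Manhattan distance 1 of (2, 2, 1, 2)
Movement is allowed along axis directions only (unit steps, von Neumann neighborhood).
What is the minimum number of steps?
7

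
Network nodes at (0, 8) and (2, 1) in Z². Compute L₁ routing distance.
9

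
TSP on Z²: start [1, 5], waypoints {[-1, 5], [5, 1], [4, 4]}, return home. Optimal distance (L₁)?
20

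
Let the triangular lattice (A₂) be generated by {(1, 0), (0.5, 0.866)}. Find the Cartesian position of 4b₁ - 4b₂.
(2, -3.464)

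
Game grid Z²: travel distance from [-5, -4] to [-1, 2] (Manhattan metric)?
10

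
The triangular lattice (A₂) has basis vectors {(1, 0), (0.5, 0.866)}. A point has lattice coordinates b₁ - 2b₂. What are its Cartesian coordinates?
(0, -1.732)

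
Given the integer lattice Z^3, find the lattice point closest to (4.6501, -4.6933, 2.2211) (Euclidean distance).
(5, -5, 2)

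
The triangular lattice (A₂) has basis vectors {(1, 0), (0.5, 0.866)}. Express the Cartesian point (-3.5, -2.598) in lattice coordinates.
-2b₁ - 3b₂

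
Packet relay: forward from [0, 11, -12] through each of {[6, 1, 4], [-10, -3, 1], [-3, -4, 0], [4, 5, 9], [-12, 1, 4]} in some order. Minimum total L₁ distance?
77
(one optimal route: (0, 11, -12) → (-3, -4, 0) → (-10, -3, 1) → (-12, 1, 4) → (6, 1, 4) → (4, 5, 9))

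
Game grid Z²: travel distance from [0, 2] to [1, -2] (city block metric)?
5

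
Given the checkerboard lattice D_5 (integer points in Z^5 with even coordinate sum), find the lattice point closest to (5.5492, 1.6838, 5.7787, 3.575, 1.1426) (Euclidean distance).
(5, 2, 6, 4, 1)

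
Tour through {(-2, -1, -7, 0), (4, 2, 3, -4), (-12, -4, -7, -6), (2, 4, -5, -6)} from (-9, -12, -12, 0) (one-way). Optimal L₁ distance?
72
(one optimal route: (-9, -12, -12, 0) → (-12, -4, -7, -6) → (-2, -1, -7, 0) → (2, 4, -5, -6) → (4, 2, 3, -4))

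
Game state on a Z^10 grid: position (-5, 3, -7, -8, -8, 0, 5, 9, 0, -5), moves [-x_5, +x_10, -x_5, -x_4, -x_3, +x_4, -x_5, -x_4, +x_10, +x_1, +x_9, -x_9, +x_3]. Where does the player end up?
(-4, 3, -7, -9, -11, 0, 5, 9, 0, -3)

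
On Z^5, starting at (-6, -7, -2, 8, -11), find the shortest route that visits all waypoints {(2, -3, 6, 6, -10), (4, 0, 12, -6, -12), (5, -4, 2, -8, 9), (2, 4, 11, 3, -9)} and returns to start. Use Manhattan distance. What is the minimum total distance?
150
(one optimal route: (-6, -7, -2, 8, -11) → (2, -3, 6, 6, -10) → (2, 4, 11, 3, -9) → (4, 0, 12, -6, -12) → (5, -4, 2, -8, 9) → (-6, -7, -2, 8, -11))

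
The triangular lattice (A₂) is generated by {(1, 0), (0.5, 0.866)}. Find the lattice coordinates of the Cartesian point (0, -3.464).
2b₁ - 4b₂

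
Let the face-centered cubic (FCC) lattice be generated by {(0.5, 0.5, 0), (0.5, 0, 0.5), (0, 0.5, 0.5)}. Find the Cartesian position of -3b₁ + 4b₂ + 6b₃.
(0.5, 1.5, 5)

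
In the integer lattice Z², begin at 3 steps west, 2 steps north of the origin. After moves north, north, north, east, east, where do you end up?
(-1, 5)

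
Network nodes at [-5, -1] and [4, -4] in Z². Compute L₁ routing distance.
12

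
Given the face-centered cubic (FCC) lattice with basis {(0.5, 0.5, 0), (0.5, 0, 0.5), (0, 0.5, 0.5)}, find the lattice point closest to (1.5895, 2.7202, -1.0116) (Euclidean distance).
(1.5, 2.5, -1)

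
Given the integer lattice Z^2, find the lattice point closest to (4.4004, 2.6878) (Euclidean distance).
(4, 3)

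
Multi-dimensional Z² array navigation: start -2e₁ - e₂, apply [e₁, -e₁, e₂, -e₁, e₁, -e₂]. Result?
(-2, -1)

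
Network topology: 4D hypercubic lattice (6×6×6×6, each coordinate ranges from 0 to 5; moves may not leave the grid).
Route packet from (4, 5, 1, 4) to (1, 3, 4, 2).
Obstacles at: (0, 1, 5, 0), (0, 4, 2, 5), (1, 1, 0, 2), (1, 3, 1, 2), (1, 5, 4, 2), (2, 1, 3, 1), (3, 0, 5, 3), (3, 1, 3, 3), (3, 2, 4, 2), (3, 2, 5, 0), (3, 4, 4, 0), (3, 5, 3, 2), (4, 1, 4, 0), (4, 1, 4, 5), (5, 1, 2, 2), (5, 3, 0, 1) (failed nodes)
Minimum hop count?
10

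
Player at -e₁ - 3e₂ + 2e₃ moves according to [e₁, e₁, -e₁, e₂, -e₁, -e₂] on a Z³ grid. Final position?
(-1, -3, 2)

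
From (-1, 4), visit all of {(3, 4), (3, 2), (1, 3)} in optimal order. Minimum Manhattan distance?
8
(one optimal route: (-1, 4) → (1, 3) → (3, 4) → (3, 2))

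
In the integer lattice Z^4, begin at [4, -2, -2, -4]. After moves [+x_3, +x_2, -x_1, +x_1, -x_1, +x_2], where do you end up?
(3, 0, -1, -4)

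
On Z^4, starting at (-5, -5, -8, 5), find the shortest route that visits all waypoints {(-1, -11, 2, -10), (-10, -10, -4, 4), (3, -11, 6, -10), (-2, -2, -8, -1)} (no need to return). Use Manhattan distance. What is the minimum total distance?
75
(one optimal route: (-5, -5, -8, 5) → (-2, -2, -8, -1) → (-10, -10, -4, 4) → (-1, -11, 2, -10) → (3, -11, 6, -10))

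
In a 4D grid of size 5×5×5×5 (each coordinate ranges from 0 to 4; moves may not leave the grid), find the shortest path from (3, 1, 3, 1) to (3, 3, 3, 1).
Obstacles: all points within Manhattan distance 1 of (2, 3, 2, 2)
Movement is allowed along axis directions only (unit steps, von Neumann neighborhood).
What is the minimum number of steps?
2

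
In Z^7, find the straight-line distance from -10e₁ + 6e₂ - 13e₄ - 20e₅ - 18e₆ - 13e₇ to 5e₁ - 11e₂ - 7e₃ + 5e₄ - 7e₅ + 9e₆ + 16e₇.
51.2445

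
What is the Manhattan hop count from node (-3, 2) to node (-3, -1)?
3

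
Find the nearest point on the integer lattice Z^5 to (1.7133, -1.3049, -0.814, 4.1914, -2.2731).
(2, -1, -1, 4, -2)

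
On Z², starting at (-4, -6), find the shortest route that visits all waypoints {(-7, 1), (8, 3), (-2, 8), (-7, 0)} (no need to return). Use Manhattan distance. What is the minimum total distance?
37
(one optimal route: (-4, -6) → (-7, 0) → (-7, 1) → (-2, 8) → (8, 3))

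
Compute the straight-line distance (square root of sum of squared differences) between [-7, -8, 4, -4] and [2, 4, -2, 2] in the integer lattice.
17.2337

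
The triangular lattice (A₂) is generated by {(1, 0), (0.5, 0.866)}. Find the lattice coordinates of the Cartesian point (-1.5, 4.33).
-4b₁ + 5b₂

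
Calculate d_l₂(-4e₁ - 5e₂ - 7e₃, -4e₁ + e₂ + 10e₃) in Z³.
18.0278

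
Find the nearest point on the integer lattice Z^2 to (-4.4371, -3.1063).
(-4, -3)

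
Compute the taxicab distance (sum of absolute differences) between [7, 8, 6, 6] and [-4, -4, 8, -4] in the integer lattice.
35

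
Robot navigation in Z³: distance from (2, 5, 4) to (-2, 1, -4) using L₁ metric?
16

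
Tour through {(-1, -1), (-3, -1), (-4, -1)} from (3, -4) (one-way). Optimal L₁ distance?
10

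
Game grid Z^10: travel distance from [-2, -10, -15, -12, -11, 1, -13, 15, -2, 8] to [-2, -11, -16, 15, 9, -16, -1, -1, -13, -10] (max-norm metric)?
27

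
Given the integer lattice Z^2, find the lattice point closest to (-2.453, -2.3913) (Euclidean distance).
(-2, -2)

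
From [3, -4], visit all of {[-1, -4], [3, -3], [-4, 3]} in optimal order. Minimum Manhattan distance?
16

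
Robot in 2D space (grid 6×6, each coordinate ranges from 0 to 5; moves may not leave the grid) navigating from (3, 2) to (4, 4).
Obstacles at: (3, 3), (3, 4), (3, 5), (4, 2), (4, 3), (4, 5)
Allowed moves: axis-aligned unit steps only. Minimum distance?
7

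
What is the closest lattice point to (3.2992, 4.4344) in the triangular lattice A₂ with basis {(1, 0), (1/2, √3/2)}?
(3.5, 4.33)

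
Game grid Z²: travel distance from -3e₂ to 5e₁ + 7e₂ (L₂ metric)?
11.1803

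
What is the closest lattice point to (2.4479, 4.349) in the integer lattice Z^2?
(2, 4)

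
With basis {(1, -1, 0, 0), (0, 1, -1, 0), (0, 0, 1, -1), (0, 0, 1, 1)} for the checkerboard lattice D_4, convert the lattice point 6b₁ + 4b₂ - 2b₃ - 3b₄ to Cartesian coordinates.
(6, -2, -9, -1)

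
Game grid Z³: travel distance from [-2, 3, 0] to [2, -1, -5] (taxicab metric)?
13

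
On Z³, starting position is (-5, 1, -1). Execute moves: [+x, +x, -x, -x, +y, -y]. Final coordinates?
(-5, 1, -1)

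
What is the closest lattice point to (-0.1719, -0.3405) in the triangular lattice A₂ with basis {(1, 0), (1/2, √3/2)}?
(0, 0)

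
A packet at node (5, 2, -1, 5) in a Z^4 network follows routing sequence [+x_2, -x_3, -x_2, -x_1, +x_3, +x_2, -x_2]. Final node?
(4, 2, -1, 5)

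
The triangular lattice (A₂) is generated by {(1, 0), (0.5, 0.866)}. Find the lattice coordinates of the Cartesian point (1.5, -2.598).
3b₁ - 3b₂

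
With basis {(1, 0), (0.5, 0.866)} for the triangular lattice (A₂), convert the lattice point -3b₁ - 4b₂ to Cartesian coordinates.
(-5, -3.464)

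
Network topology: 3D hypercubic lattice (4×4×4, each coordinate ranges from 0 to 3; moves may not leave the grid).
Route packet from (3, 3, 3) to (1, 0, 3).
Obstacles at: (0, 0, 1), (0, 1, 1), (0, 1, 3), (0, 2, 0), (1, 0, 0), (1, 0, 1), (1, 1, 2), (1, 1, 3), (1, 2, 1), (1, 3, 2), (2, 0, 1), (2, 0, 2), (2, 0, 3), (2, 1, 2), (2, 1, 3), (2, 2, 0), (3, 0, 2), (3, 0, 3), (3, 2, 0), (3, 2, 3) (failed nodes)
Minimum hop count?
9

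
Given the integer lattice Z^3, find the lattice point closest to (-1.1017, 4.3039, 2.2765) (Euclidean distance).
(-1, 4, 2)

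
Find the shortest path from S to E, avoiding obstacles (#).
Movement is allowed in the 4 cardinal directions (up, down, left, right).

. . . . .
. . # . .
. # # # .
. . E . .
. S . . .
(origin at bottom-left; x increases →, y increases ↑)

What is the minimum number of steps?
2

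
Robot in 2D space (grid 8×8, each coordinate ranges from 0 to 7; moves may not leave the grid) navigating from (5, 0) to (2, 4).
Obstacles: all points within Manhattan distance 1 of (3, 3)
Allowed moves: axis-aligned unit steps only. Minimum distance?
9
(one shortest path: (5, 0) → (4, 0) → (3, 0) → (2, 0) → (1, 0) → (1, 1) → (1, 2) → (1, 3) → (1, 4) → (2, 4))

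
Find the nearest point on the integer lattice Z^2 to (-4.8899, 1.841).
(-5, 2)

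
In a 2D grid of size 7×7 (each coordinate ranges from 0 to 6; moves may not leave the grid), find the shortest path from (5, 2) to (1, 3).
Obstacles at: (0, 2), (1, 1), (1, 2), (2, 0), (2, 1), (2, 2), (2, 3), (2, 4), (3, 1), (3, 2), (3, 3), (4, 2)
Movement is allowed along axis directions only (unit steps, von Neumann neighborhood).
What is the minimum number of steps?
9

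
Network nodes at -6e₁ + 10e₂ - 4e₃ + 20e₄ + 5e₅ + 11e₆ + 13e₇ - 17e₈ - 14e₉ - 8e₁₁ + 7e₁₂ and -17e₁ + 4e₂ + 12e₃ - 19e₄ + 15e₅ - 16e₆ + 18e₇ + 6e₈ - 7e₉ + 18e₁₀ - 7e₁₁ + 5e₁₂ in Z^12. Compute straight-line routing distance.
60.7865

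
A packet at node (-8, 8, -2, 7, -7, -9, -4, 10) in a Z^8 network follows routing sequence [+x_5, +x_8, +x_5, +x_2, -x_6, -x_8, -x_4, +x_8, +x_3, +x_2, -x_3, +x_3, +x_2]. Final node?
(-8, 11, -1, 6, -5, -10, -4, 11)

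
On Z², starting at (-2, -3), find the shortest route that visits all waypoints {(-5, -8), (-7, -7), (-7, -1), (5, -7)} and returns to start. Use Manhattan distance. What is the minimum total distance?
38
(one optimal route: (-2, -3) → (-7, -1) → (-7, -7) → (-5, -8) → (5, -7) → (-2, -3))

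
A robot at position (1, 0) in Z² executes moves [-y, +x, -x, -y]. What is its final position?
(1, -2)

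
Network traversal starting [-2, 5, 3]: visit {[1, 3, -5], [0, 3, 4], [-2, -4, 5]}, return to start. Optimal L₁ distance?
44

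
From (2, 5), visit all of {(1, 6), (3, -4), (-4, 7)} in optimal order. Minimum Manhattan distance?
26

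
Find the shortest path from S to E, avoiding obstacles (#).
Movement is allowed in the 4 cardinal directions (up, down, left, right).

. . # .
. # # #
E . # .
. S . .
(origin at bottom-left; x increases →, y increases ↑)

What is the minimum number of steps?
2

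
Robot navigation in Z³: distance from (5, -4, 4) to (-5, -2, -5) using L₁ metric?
21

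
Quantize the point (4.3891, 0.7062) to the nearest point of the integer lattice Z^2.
(4, 1)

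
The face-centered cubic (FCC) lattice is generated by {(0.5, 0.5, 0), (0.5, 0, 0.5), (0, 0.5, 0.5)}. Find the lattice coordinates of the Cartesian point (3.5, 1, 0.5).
4b₁ + 3b₂ - 2b₃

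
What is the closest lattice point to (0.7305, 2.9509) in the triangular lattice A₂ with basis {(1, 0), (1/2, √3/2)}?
(0.5, 2.598)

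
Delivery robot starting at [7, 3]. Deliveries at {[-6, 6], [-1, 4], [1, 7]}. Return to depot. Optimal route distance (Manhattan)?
34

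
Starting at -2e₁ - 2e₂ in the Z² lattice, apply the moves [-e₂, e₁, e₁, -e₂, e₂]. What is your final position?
(0, -3)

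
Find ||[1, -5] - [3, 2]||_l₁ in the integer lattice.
9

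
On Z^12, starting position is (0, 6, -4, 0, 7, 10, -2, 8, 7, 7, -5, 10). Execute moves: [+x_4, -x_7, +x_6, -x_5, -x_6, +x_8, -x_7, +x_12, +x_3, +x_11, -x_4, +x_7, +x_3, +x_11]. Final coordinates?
(0, 6, -2, 0, 6, 10, -3, 9, 7, 7, -3, 11)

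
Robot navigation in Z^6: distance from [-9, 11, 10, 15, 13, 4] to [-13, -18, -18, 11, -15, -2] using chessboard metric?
29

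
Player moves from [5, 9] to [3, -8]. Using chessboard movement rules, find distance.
17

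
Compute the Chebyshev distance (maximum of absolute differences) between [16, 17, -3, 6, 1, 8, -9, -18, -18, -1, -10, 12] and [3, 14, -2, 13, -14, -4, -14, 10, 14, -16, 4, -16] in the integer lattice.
32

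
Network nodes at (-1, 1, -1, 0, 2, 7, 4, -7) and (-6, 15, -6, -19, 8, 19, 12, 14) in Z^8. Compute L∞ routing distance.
21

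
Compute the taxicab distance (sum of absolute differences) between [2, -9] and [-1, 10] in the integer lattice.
22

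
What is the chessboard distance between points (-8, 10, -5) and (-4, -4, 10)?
15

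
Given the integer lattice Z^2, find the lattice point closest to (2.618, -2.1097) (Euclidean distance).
(3, -2)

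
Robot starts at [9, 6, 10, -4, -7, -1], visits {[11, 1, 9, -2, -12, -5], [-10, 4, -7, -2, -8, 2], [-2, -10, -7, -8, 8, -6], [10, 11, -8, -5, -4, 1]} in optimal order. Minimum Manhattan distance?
152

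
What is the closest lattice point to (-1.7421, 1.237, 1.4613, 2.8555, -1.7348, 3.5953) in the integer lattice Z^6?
(-2, 1, 1, 3, -2, 4)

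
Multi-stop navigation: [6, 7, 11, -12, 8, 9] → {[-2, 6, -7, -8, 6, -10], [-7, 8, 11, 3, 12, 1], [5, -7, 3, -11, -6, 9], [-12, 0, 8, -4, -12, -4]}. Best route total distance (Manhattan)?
198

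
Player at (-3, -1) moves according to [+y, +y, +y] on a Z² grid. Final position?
(-3, 2)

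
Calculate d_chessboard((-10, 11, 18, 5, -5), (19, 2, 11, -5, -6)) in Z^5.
29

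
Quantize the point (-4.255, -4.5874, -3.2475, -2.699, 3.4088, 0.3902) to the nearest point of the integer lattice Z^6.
(-4, -5, -3, -3, 3, 0)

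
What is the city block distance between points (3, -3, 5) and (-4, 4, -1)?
20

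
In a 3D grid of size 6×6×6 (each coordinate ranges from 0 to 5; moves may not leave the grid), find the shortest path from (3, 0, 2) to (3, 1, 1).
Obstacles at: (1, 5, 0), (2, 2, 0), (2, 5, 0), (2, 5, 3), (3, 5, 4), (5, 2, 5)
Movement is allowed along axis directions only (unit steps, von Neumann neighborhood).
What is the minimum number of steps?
2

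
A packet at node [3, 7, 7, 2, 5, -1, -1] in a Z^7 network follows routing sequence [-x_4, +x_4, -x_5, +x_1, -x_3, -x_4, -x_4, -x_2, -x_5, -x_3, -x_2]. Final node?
(4, 5, 5, 0, 3, -1, -1)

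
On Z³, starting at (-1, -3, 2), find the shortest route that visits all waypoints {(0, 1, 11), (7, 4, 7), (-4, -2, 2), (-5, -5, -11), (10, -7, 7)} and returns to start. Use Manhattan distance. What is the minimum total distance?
98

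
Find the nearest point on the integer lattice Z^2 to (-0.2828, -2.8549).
(0, -3)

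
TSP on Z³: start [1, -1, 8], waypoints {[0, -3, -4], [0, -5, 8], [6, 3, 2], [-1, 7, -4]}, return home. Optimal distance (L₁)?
62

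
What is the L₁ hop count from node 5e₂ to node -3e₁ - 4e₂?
12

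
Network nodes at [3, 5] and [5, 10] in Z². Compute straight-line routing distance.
5.38516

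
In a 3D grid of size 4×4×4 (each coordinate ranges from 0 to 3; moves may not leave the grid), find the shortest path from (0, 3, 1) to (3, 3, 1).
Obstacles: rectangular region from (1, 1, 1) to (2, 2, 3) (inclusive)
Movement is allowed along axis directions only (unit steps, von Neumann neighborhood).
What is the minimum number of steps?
3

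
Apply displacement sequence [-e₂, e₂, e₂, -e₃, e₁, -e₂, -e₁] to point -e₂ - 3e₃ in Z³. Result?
(0, -1, -4)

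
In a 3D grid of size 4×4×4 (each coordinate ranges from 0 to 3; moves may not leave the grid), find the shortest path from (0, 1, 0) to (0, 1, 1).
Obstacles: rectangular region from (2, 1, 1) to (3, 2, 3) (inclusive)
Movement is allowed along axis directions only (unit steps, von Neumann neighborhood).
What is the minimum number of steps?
1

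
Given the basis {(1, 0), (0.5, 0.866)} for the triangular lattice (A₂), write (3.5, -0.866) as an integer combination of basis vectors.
4b₁ - b₂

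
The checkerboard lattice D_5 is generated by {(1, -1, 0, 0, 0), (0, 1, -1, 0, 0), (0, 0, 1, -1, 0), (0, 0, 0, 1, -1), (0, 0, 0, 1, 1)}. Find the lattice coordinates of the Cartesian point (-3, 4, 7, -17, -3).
-3b₁ + b₂ + 8b₃ - 3b₄ - 6b₅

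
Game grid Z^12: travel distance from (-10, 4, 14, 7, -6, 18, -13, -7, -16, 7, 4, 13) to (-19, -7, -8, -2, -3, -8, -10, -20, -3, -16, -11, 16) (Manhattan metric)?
150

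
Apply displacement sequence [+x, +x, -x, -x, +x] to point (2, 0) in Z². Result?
(3, 0)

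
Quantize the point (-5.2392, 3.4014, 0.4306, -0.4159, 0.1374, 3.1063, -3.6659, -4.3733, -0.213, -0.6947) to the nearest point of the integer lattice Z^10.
(-5, 3, 0, 0, 0, 3, -4, -4, 0, -1)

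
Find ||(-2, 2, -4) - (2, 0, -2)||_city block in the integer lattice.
8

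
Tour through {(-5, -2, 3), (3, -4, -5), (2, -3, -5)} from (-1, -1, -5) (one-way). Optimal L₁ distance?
25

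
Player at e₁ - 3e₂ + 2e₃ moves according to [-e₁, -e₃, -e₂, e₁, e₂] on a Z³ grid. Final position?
(1, -3, 1)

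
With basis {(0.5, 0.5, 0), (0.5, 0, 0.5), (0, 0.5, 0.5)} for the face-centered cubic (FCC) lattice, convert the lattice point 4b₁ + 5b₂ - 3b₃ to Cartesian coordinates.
(4.5, 0.5, 1)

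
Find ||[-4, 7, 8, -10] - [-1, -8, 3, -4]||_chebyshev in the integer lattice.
15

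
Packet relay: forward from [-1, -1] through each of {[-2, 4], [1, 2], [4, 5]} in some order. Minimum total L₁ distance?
17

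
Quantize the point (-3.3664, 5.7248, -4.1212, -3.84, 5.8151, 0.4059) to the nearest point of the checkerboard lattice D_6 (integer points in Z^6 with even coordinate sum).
(-3, 6, -4, -4, 6, 1)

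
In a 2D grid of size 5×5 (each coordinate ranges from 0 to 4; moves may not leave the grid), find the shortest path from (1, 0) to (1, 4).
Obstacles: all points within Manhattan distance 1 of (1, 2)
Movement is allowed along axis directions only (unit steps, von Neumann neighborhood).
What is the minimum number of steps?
8
(one shortest path: (1, 0) → (2, 0) → (3, 0) → (3, 1) → (3, 2) → (3, 3) → (2, 3) → (2, 4) → (1, 4))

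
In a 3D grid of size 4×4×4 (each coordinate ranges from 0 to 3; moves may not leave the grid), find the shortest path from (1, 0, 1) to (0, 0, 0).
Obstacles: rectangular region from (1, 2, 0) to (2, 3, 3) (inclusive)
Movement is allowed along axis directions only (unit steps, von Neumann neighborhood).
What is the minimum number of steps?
2
(one shortest path: (1, 0, 1) → (0, 0, 1) → (0, 0, 0))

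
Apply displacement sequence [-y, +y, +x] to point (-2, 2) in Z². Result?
(-1, 2)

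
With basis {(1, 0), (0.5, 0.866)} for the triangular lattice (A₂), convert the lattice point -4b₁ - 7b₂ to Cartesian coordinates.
(-7.5, -6.062)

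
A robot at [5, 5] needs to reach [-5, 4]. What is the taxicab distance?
11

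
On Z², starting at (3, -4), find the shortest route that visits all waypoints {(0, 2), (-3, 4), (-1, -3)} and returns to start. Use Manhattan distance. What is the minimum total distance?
28
(one optimal route: (3, -4) → (0, 2) → (-3, 4) → (-1, -3) → (3, -4))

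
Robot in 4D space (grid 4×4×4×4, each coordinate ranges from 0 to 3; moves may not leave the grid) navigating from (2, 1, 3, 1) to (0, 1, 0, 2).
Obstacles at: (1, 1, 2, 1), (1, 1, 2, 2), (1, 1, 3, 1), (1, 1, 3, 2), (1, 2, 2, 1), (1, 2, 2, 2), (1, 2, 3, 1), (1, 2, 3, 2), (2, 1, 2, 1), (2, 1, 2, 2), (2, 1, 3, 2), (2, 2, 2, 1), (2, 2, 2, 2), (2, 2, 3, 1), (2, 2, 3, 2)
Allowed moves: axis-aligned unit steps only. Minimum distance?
8
(one shortest path: (2, 1, 3, 1) → (3, 1, 3, 1) → (3, 1, 2, 1) → (3, 1, 1, 1) → (2, 1, 1, 1) → (1, 1, 1, 1) → (0, 1, 1, 1) → (0, 1, 0, 1) → (0, 1, 0, 2))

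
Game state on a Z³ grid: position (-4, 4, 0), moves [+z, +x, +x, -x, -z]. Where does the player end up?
(-3, 4, 0)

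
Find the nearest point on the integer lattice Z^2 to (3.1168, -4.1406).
(3, -4)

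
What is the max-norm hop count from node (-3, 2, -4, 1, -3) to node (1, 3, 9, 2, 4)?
13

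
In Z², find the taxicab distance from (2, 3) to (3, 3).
1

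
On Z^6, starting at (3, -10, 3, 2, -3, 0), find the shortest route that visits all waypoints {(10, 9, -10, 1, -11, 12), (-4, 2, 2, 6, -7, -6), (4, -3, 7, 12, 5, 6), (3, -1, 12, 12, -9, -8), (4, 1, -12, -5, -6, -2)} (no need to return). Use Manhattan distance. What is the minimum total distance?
182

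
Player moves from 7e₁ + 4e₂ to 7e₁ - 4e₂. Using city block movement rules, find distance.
8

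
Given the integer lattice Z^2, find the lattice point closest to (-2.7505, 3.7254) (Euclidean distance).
(-3, 4)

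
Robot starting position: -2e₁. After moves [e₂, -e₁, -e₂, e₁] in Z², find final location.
(-2, 0)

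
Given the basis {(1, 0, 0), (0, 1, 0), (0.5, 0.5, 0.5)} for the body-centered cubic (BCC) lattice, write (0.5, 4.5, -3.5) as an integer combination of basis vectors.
4b₁ + 8b₂ - 7b₃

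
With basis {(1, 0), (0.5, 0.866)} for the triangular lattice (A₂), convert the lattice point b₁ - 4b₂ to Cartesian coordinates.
(-1, -3.464)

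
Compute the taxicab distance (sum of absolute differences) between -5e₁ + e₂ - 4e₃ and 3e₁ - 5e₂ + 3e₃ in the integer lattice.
21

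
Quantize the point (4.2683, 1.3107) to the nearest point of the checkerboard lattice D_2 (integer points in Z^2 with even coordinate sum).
(4, 2)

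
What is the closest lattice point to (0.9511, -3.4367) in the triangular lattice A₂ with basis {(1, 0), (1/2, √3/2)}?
(1, -3.464)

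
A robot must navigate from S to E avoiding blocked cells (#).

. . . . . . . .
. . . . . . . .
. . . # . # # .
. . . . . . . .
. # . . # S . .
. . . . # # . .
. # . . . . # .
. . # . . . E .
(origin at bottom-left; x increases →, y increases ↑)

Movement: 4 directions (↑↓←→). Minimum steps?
6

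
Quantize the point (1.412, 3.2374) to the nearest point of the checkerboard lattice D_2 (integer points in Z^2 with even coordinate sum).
(1, 3)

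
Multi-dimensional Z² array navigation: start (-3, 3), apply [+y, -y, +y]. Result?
(-3, 4)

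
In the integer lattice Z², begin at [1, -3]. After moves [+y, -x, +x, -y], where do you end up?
(1, -3)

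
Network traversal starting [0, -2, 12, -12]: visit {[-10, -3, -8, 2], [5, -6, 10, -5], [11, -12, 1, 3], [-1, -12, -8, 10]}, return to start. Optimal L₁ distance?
146
(one optimal route: (0, -2, 12, -12) → (-10, -3, -8, 2) → (-1, -12, -8, 10) → (11, -12, 1, 3) → (5, -6, 10, -5) → (0, -2, 12, -12))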